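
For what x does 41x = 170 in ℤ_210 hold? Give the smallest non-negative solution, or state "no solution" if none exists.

40

First find gcd(41, 210):
210 = 5×41 + 5
41 = 8×5 + 1
5 = 5×1 + 0
gcd = 1, so a unique solution mod 210 exists.
Back-substitute for the Bézout coefficients:
1 = 41 − 8·5
1 = −8·210 + 41·41
So 41·(41) ≡ 1 (mod 210), giving 41⁻¹ ≡ 41.
x ≡ 41⁻¹·170 ≡ 41·170 ≡ 40 (mod 210).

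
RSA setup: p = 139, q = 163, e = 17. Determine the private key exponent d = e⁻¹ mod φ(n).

21041

φ(n) = (p−1)(q−1) = 138·162 = 22356.
Need d with 17·d ≡ 1 (mod 22356). Apply the extended Euclidean algorithm:
22356 = 1315·17 + 1
17 = 17·1 + 0
Back-substitute:
1 = 22356 − 1315·17
So 17·(-1315) ≡ 1 (mod 22356), hence d ≡ -1315 ≡ 21041 (mod 22356).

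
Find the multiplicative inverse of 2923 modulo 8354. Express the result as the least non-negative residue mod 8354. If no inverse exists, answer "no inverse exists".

Run Euclid on (8354, 2923):
8354 = 2·2923 + 2508
2923 = 1·2508 + 415
2508 = 6·415 + 18
415 = 23·18 + 1
18 = 18·1 + 0
The gcd is 1. Working backward:
1 = 415 − 23·18
1 = −23·2508 + 139·415
1 = 139·2923 − 162·2508
1 = −162·8354 + 463·2923
So 2923·463 ≡ 1 (mod 8354).

463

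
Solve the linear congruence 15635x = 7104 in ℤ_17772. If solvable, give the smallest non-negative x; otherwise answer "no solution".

13860

First find gcd(15635, 17772):
17772 = 1×15635 + 2137
15635 = 7×2137 + 676
2137 = 3×676 + 109
676 = 6×109 + 22
109 = 4×22 + 21
22 = 1×21 + 1
21 = 21×1 + 0
gcd = 1, so a unique solution mod 17772 exists.
Back-substitute for the Bézout coefficients:
1 = 22 − 21
1 = −109 + 5·22
1 = 5·676 − 31·109
1 = −31·2137 + 98·676
1 = 98·15635 − 717·2137
1 = −717·17772 + 815·15635
So 15635·(815) ≡ 1 (mod 17772), giving 15635⁻¹ ≡ 815.
x ≡ 15635⁻¹·7104 ≡ 815·7104 ≡ 13860 (mod 17772).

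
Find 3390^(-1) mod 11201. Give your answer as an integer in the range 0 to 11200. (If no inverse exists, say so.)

2640

gcd(11201, 3390) by repeated division:
11201 = 3×3390 + 1031
3390 = 3×1031 + 297
1031 = 3×297 + 140
297 = 2×140 + 17
140 = 8×17 + 4
17 = 4×4 + 1
4 = 4×1 + 0
gcd = 1, so the inverse exists. Back-substitute:
1 = 17 − 4·4
1 = −4·140 + 33·17
1 = 33·297 − 70·140
1 = −70·1031 + 243·297
1 = 243·3390 − 799·1031
1 = −799·11201 + 2640·3390
So 3390·2640 ≡ 1 (mod 11201).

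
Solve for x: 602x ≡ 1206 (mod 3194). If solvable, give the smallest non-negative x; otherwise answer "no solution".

First find gcd(602, 3194):
3194 = 5×602 + 184
602 = 3×184 + 50
184 = 3×50 + 34
50 = 1×34 + 16
34 = 2×16 + 2
16 = 8×2 + 0
gcd = 2 and 2 | 1206, so solutions exist. Divide through by 2: 301x ≡ 603 (mod 1597).
Now find 301⁻¹ mod 1597:
1597 = 5×301 + 92
301 = 3×92 + 25
92 = 3×25 + 17
25 = 1×17 + 8
17 = 2×8 + 1
8 = 8×1 + 0
Back-substitute:
1 = 17 − 2·8
1 = −2·25 + 3·17
1 = 3·92 − 11·25
1 = −11·301 + 36·92
1 = 36·1597 − 191·301
So 301·(-191) ≡ 1 (mod 1597), i.e. 301⁻¹ ≡ 1406.
Then x ≡ 1406·603 ≡ 1408 (mod 1597); the smallest non-negative solution is x = 1408.

1408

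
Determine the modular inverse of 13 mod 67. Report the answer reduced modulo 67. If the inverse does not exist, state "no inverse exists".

Extended Euclidean algorithm:
67 = 5·13 + 2
13 = 6·2 + 1
2 = 2·1 + 0
gcd = 1, so the inverse exists. Back-substitute:
1 = 13 − 6·2
1 = −6·67 + 31·13
So 13·31 ≡ 1 (mod 67).

31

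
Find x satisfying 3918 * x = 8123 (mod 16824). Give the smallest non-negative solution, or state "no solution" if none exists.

no solution

gcd(3918, 16824):
16824 = 4*3918 + 1152
3918 = 3*1152 + 462
1152 = 2*462 + 228
462 = 2*228 + 6
228 = 38*6 + 0
gcd = 6, but 6 ∤ 8123, so the congruence has no solution.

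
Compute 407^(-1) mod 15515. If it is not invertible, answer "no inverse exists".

11398

Apply the Euclidean algorithm to 15515 and 407:
15515 = 38*407 + 49
407 = 8*49 + 15
49 = 3*15 + 4
15 = 3*4 + 3
4 = 1*3 + 1
3 = 3*1 + 0
Since gcd(407, 15515) = 1, back-substitute to write 1 as a combination:
1 = 4 − 3
1 = −15 + 4·4
1 = 4·49 − 13·15
1 = −13·407 + 108·49
1 = 108·15515 − 4117·407
Hence 407⁻¹ ≡ -4117 ≡ 11398 (mod 15515).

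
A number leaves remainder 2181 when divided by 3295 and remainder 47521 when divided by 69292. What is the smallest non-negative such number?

Write x = 2181 + 3295·k. Then 3295·k ≡ 47521 − 2181 ≡ 45340 (mod 69292).
Need 3295⁻¹ mod 69292. Extended Euclid on (69292, 3295):
69292 = 21·3295 + 97
3295 = 33·97 + 94
97 = 1·94 + 3
94 = 31·3 + 1
3 = 3·1 + 0
Back-substitute:
1 = 94 − 31·3
1 = −31·97 + 32·94
1 = 32·3295 − 1087·97
1 = −1087·69292 + 22859·3295
3295⁻¹ ≡ 22859 (mod 69292), so k ≡ 22859·45340 ≡ 26616 (mod 69292).
x = 2181 + 3295·26616 = 87701901.

87701901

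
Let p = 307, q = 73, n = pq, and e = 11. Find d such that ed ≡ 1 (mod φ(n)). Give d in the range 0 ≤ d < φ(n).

2003

φ(n) = (p−1)(q−1) = 306·72 = 22032.
Need d with 11·d ≡ 1 (mod 22032). Apply the extended Euclidean algorithm:
22032 = 2002·11 + 10
11 = 1·10 + 1
10 = 10·1 + 0
Back-substitute:
1 = 11 − 10
1 = −22032 + 2003·11
So 11·2003 ≡ 1 (mod 22032), hence d = 2003.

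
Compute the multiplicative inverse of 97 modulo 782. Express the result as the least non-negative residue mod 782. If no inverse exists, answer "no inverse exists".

129

Run Euclid on (782, 97):
782 = 8×97 + 6
97 = 16×6 + 1
6 = 6×1 + 0
The gcd is 1. Working backward:
1 = 97 − 16·6
1 = −16·782 + 129·97
So 97·129 ≡ 1 (mod 782).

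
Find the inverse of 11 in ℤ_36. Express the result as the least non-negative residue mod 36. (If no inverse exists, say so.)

gcd(36, 11) by repeated division:
36 = 3·11 + 3
11 = 3·3 + 2
3 = 1·2 + 1
2 = 2·1 + 0
gcd = 1, so the inverse exists. Back-substitute:
1 = 3 − 2
1 = −11 + 4·3
1 = 4·36 − 13·11
So 11·(-13) ≡ 1 (mod 36), and -13 ≡ 23 (mod 36).

23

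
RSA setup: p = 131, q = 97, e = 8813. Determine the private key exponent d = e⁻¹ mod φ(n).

1637

φ(n) = (p−1)(q−1) = 130·96 = 12480.
Need d with 8813·d ≡ 1 (mod 12480). Apply the extended Euclidean algorithm:
12480 = 1*8813 + 3667
8813 = 2*3667 + 1479
3667 = 2*1479 + 709
1479 = 2*709 + 61
709 = 11*61 + 38
61 = 1*38 + 23
38 = 1*23 + 15
23 = 1*15 + 8
15 = 1*8 + 7
8 = 1*7 + 1
7 = 7*1 + 0
Back-substitute:
1 = 8 − 7
1 = −15 + 2·8
1 = 2·23 − 3·15
1 = −3·38 + 5·23
1 = 5·61 − 8·38
1 = −8·709 + 93·61
1 = 93·1479 − 194·709
1 = −194·3667 + 481·1479
1 = 481·8813 − 1156·3667
1 = −1156·12480 + 1637·8813
So 8813·1637 ≡ 1 (mod 12480), hence d = 1637.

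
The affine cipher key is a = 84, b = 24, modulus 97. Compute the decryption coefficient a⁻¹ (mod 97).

82

Extended Euclidean algorithm:
97 = 1×84 + 13
84 = 6×13 + 6
13 = 2×6 + 1
6 = 6×1 + 0
The gcd is 1. Working backward:
1 = 13 − 2·6
1 = −2·84 + 13·13
1 = 13·97 − 15·84
Thus 84·(-15) ≡ 1 (mod 97); reducing, -15 mod 97 = 82.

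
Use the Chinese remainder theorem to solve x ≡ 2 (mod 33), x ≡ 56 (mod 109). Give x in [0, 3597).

Write x = 2 + 33·k. Then 33·k ≡ 56 − 2 ≡ 54 (mod 109).
Need 33⁻¹ mod 109. Extended Euclid on (109, 33):
109 = 3×33 + 10
33 = 3×10 + 3
10 = 3×3 + 1
3 = 3×1 + 0
Back-substitute:
1 = 10 − 3·3
1 = −3·33 + 10·10
1 = 10·109 − 33·33
33⁻¹ ≡ 76 (mod 109), so k ≡ 76·54 ≡ 71 (mod 109).
x = 2 + 33·71 = 2345.

2345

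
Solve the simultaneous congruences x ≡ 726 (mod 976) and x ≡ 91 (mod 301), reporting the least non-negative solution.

112966

Write x = 726 + 976·k. Then 976·k ≡ 91 − 726 ≡ 268 (mod 301).
Need 976⁻¹ mod 301. Extended Euclid on (301, 73):
301 = 4×73 + 9
73 = 8×9 + 1
9 = 9×1 + 0
Back-substitute:
1 = 73 − 8·9
1 = −8·301 + 33·73
976⁻¹ ≡ 33 (mod 301), so k ≡ 33·268 ≡ 115 (mod 301).
x = 726 + 976·115 = 112966.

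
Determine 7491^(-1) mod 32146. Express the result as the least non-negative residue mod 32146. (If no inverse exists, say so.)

Run Euclid on (32146, 7491):
32146 = 4·7491 + 2182
7491 = 3·2182 + 945
2182 = 2·945 + 292
945 = 3·292 + 69
292 = 4·69 + 16
69 = 4·16 + 5
16 = 3·5 + 1
5 = 5·1 + 0
The gcd is 1. Working backward:
1 = 16 − 3·5
1 = −3·69 + 13·16
1 = 13·292 − 55·69
1 = −55·945 + 178·292
1 = 178·2182 − 411·945
1 = −411·7491 + 1411·2182
1 = 1411·32146 − 6055·7491
So 7491·(-6055) ≡ 1 (mod 32146), and -6055 ≡ 26091 (mod 32146).

26091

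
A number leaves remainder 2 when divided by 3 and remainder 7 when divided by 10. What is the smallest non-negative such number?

17

Write x = 2 + 3·k. Then 3·k ≡ 7 − 2 ≡ 5 (mod 10).
Need 3⁻¹ mod 10. Extended Euclid on (10, 3):
10 = 3·3 + 1
3 = 3·1 + 0
Back-substitute:
1 = 10 − 3·3
3⁻¹ ≡ 7 (mod 10), so k ≡ 7·5 ≡ 5 (mod 10).
x = 2 + 3·5 = 17.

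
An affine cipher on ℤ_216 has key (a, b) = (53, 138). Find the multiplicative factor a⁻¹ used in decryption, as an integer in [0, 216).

53

Run Euclid on (216, 53):
216 = 4·53 + 4
53 = 13·4 + 1
4 = 4·1 + 0
gcd = 1, so the inverse exists. Back-substitute:
1 = 53 − 13·4
1 = −13·216 + 53·53
So 53·53 ≡ 1 (mod 216).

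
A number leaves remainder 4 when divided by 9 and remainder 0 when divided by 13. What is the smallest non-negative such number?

13

Write x = 4 + 9·k. Then 9·k ≡ 0 − 4 ≡ 9 (mod 13).
Need 9⁻¹ mod 13. Extended Euclid on (13, 9):
13 = 1·9 + 4
9 = 2·4 + 1
4 = 4·1 + 0
Back-substitute:
1 = 9 − 2·4
1 = −2·13 + 3·9
9⁻¹ ≡ 3 (mod 13), so k ≡ 3·9 ≡ 1 (mod 13).
x = 4 + 9·1 = 13.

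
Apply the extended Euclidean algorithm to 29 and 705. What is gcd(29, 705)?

1

Euclidean algorithm:
705 = 24·29 + 9
29 = 3·9 + 2
9 = 4·2 + 1
2 = 2·1 + 0
gcd(29, 705) = 1.
Back-substituting:
1 = 9 − 4·2
1 = −4·29 + 13·9
1 = 13·705 − 316·29
So 1 = (13)·705 + (-316)·29.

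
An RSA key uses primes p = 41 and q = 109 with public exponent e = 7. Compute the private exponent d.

φ(n) = (p−1)(q−1) = 40·108 = 4320.
Need d with 7·d ≡ 1 (mod 4320). Apply the extended Euclidean algorithm:
4320 = 617·7 + 1
7 = 7·1 + 0
Back-substitute:
1 = 4320 − 617·7
So 7·(-617) ≡ 1 (mod 4320), hence d ≡ -617 ≡ 3703 (mod 4320).

3703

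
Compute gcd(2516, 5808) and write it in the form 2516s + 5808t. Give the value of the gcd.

Repeated division:
5808 = 2·2516 + 776
2516 = 3·776 + 188
776 = 4·188 + 24
188 = 7·24 + 20
24 = 1·20 + 4
20 = 5·4 + 0
gcd(2516, 5808) = 4.
Working backward:
4 = 24 − 20
4 = −188 + 8·24
4 = 8·776 − 33·188
4 = −33·2516 + 107·776
4 = 107·5808 − 247·2516
So 4 = (107)·5808 + (-247)·2516.

4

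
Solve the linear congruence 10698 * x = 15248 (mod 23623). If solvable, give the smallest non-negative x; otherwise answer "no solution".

13617

First find gcd(10698, 23623):
23623 = 2·10698 + 2227
10698 = 4·2227 + 1790
2227 = 1·1790 + 437
1790 = 4·437 + 42
437 = 10·42 + 17
42 = 2·17 + 8
17 = 2·8 + 1
8 = 8·1 + 0
gcd = 1, so a unique solution mod 23623 exists.
Back-substitute for the Bézout coefficients:
1 = 17 − 2·8
1 = −2·42 + 5·17
1 = 5·437 − 52·42
1 = −52·1790 + 213·437
1 = 213·2227 − 265·1790
1 = −265·10698 + 1273·2227
1 = 1273·23623 − 2811·10698
So 10698·(-2811) ≡ 1 (mod 23623), giving 10698⁻¹ ≡ 20812.
x ≡ 10698⁻¹·15248 ≡ 20812·15248 ≡ 13617 (mod 23623).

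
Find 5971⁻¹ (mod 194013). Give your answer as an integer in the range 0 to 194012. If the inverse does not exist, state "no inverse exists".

Run Euclid on (194013, 5971):
194013 = 32·5971 + 2941
5971 = 2·2941 + 89
2941 = 33·89 + 4
89 = 22·4 + 1
4 = 4·1 + 0
The gcd is 1. Working backward:
1 = 89 − 22·4
1 = −22·2941 + 727·89
1 = 727·5971 − 1476·2941
1 = −1476·194013 + 47959·5971
So 5971·47959 ≡ 1 (mod 194013).

47959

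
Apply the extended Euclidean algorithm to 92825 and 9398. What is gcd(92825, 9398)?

Apply Euclid's algorithm to 92825 and 9398:
92825 = 9×9398 + 8243
9398 = 1×8243 + 1155
8243 = 7×1155 + 158
1155 = 7×158 + 49
158 = 3×49 + 11
49 = 4×11 + 5
11 = 2×5 + 1
5 = 5×1 + 0
gcd(92825, 9398) = 1.
Back-substituting:
1 = 11 − 2·5
1 = −2·49 + 9·11
1 = 9·158 − 29·49
1 = −29·1155 + 212·158
1 = 212·8243 − 1513·1155
1 = −1513·9398 + 1725·8243
1 = 1725·92825 − 17038·9398
So 1 = (1725)·92825 + (-17038)·9398.

1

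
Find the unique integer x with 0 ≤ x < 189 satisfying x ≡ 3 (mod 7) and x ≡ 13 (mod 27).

Write x = 3 + 7·k. Then 7·k ≡ 13 − 3 ≡ 10 (mod 27).
Need 7⁻¹ mod 27. Extended Euclid on (27, 7):
27 = 3×7 + 6
7 = 1×6 + 1
6 = 6×1 + 0
Back-substitute:
1 = 7 − 6
1 = −27 + 4·7
7⁻¹ ≡ 4 (mod 27), so k ≡ 4·10 ≡ 13 (mod 27).
x = 3 + 7·13 = 94.

94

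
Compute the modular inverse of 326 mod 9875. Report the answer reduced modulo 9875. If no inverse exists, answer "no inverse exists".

Extended Euclidean algorithm:
9875 = 30·326 + 95
326 = 3·95 + 41
95 = 2·41 + 13
41 = 3·13 + 2
13 = 6·2 + 1
2 = 2·1 + 0
gcd = 1, so the inverse exists. Back-substitute:
1 = 13 − 6·2
1 = −6·41 + 19·13
1 = 19·95 − 44·41
1 = −44·326 + 151·95
1 = 151·9875 − 4574·326
So 326·(-4574) ≡ 1 (mod 9875), and -4574 ≡ 5301 (mod 9875).

5301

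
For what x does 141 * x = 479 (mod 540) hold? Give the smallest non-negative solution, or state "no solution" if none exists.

no solution

gcd(141, 540):
540 = 3*141 + 117
141 = 1*117 + 24
117 = 4*24 + 21
24 = 1*21 + 3
21 = 7*3 + 0
gcd = 3, but 3 ∤ 479, so the congruence has no solution.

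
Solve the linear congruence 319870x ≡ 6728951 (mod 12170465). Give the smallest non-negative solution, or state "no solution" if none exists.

no solution

gcd(319870, 12170465):
12170465 = 38*319870 + 15405
319870 = 20*15405 + 11770
15405 = 1*11770 + 3635
11770 = 3*3635 + 865
3635 = 4*865 + 175
865 = 4*175 + 165
175 = 1*165 + 10
165 = 16*10 + 5
10 = 2*5 + 0
gcd = 5, but 5 ∤ 6728951, so the congruence has no solution.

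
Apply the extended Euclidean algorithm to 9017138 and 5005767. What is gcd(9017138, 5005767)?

Euclidean algorithm:
9017138 = 1·5005767 + 4011371
5005767 = 1·4011371 + 994396
4011371 = 4·994396 + 33787
994396 = 29·33787 + 14573
33787 = 2·14573 + 4641
14573 = 3·4641 + 650
4641 = 7·650 + 91
650 = 7·91 + 13
91 = 7·13 + 0
gcd(9017138, 5005767) = 13.
Working backward:
13 = 650 − 7·91
13 = −7·4641 + 50·650
13 = 50·14573 − 157·4641
13 = −157·33787 + 364·14573
13 = 364·994396 − 10713·33787
13 = −10713·4011371 + 43216·994396
13 = 43216·5005767 − 53929·4011371
13 = −53929·9017138 + 97145·5005767
So 13 = (-53929)·9017138 + (97145)·5005767.

13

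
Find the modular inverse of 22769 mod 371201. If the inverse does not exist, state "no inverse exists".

Run Euclid on (371201, 22769):
371201 = 16*22769 + 6897
22769 = 3*6897 + 2078
6897 = 3*2078 + 663
2078 = 3*663 + 89
663 = 7*89 + 40
89 = 2*40 + 9
40 = 4*9 + 4
9 = 2*4 + 1
4 = 4*1 + 0
The gcd is 1. Working backward:
1 = 9 − 2·4
1 = −2·40 + 9·9
1 = 9·89 − 20·40
1 = −20·663 + 149·89
1 = 149·2078 − 467·663
1 = −467·6897 + 1550·2078
1 = 1550·22769 − 5117·6897
1 = −5117·371201 + 83422·22769
So 22769·83422 ≡ 1 (mod 371201).

83422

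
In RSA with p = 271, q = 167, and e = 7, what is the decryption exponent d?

6403

φ(n) = (p−1)(q−1) = 270·166 = 44820.
Need d with 7·d ≡ 1 (mod 44820). Apply the extended Euclidean algorithm:
44820 = 6402·7 + 6
7 = 1·6 + 1
6 = 6·1 + 0
Back-substitute:
1 = 7 − 6
1 = −44820 + 6403·7
So 7·6403 ≡ 1 (mod 44820), hence d = 6403.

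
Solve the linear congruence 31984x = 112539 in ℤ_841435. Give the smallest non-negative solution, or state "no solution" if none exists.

591381

First find gcd(31984, 841435):
841435 = 26×31984 + 9851
31984 = 3×9851 + 2431
9851 = 4×2431 + 127
2431 = 19×127 + 18
127 = 7×18 + 1
18 = 18×1 + 0
gcd = 1, so a unique solution mod 841435 exists.
Back-substitute for the Bézout coefficients:
1 = 127 − 7·18
1 = −7·2431 + 134·127
1 = 134·9851 − 543·2431
1 = −543·31984 + 1763·9851
1 = 1763·841435 − 46381·31984
So 31984·(-46381) ≡ 1 (mod 841435), giving 31984⁻¹ ≡ 795054.
x ≡ 31984⁻¹·112539 ≡ 795054·112539 ≡ 591381 (mod 841435).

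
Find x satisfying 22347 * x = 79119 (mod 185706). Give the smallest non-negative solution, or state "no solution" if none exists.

12959

First find gcd(22347, 185706):
185706 = 8·22347 + 6930
22347 = 3·6930 + 1557
6930 = 4·1557 + 702
1557 = 2·702 + 153
702 = 4·153 + 90
153 = 1·90 + 63
90 = 1·63 + 27
63 = 2·27 + 9
27 = 3·9 + 0
gcd = 9 and 9 | 79119, so solutions exist. Divide through by 9: 2483x ≡ 8791 (mod 20634).
Now find 2483⁻¹ mod 20634:
20634 = 8×2483 + 770
2483 = 3×770 + 173
770 = 4×173 + 78
173 = 2×78 + 17
78 = 4×17 + 10
17 = 1×10 + 7
10 = 1×7 + 3
7 = 2×3 + 1
3 = 3×1 + 0
Back-substitute:
1 = 7 − 2·3
1 = −2·10 + 3·7
1 = 3·17 − 5·10
1 = −5·78 + 23·17
1 = 23·173 − 51·78
1 = −51·770 + 227·173
1 = 227·2483 − 732·770
1 = −732·20634 + 6083·2483
So 2483⁻¹ ≡ 6083 (mod 20634).
Then x ≡ 6083·8791 ≡ 12959 (mod 20634); the smallest non-negative solution is x = 12959.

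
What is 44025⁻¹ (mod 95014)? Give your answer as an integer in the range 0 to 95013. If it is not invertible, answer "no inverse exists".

30357

gcd(95014, 44025) by repeated division:
95014 = 2*44025 + 6964
44025 = 6*6964 + 2241
6964 = 3*2241 + 241
2241 = 9*241 + 72
241 = 3*72 + 25
72 = 2*25 + 22
25 = 1*22 + 3
22 = 7*3 + 1
3 = 3*1 + 0
Since gcd(44025, 95014) = 1, back-substitute to write 1 as a combination:
1 = 22 − 7·3
1 = −7·25 + 8·22
1 = 8·72 − 23·25
1 = −23·241 + 77·72
1 = 77·2241 − 716·241
1 = −716·6964 + 2225·2241
1 = 2225·44025 − 14066·6964
1 = −14066·95014 + 30357·44025
So 44025·30357 ≡ 1 (mod 95014).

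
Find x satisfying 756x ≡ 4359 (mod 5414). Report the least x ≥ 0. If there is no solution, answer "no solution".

gcd(756, 5414):
5414 = 7·756 + 122
756 = 6·122 + 24
122 = 5·24 + 2
24 = 12·2 + 0
gcd = 2, but 2 ∤ 4359, so the congruence has no solution.

no solution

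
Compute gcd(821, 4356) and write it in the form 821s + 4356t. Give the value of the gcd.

1

Apply Euclid's algorithm to 4356 and 821:
4356 = 5*821 + 251
821 = 3*251 + 68
251 = 3*68 + 47
68 = 1*47 + 21
47 = 2*21 + 5
21 = 4*5 + 1
5 = 5*1 + 0
gcd(821, 4356) = 1.
Working backward:
1 = 21 − 4·5
1 = −4·47 + 9·21
1 = 9·68 − 13·47
1 = −13·251 + 48·68
1 = 48·821 − 157·251
1 = −157·4356 + 833·821
So 1 = (-157)·4356 + (833)·821.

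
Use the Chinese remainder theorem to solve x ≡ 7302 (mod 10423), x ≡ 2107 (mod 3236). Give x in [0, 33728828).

Write x = 7302 + 10423·k. Then 10423·k ≡ 2107 − 7302 ≡ 1277 (mod 3236).
Need 10423⁻¹ mod 3236. Extended Euclid on (3236, 715):
3236 = 4*715 + 376
715 = 1*376 + 339
376 = 1*339 + 37
339 = 9*37 + 6
37 = 6*6 + 1
6 = 6*1 + 0
Back-substitute:
1 = 37 − 6·6
1 = −6·339 + 55·37
1 = 55·376 − 61·339
1 = −61·715 + 116·376
1 = 116·3236 − 525·715
10423⁻¹ ≡ 2711 (mod 3236), so k ≡ 2711·1277 ≡ 2663 (mod 3236).
x = 7302 + 10423·2663 = 27763751.

27763751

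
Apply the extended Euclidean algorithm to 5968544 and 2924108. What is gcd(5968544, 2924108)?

4

Apply Euclid's algorithm to 5968544 and 2924108:
5968544 = 2*2924108 + 120328
2924108 = 24*120328 + 36236
120328 = 3*36236 + 11620
36236 = 3*11620 + 1376
11620 = 8*1376 + 612
1376 = 2*612 + 152
612 = 4*152 + 4
152 = 38*4 + 0
gcd(5968544, 2924108) = 4.
Express as a combination:
4 = 612 − 4·152
4 = −4·1376 + 9·612
4 = 9·11620 − 76·1376
4 = −76·36236 + 237·11620
4 = 237·120328 − 787·36236
4 = −787·2924108 + 19125·120328
4 = 19125·5968544 − 39037·2924108
So 4 = (19125)·5968544 + (-39037)·2924108.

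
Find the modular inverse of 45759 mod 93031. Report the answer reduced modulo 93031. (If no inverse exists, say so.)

Run Euclid on (93031, 45759):
93031 = 2*45759 + 1513
45759 = 30*1513 + 369
1513 = 4*369 + 37
369 = 9*37 + 36
37 = 1*36 + 1
36 = 36*1 + 0
Since gcd(45759, 93031) = 1, back-substitute to write 1 as a combination:
1 = 37 − 36
1 = −369 + 10·37
1 = 10·1513 − 41·369
1 = −41·45759 + 1240·1513
1 = 1240·93031 − 2521·45759
Thus 45759·(-2521) ≡ 1 (mod 93031); reducing, -2521 mod 93031 = 90510.

90510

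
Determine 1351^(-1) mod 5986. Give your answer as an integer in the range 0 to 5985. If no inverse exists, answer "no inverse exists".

gcd(5986, 1351) by repeated division:
5986 = 4*1351 + 582
1351 = 2*582 + 187
582 = 3*187 + 21
187 = 8*21 + 19
21 = 1*19 + 2
19 = 9*2 + 1
2 = 2*1 + 0
gcd = 1, so the inverse exists. Back-substitute:
1 = 19 − 9·2
1 = −9·21 + 10·19
1 = 10·187 − 89·21
1 = −89·582 + 277·187
1 = 277·1351 − 643·582
1 = −643·5986 + 2849·1351
So 1351·2849 ≡ 1 (mod 5986).

2849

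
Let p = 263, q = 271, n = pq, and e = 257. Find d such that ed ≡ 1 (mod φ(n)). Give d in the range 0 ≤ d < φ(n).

46793

φ(n) = (p−1)(q−1) = 262·270 = 70740.
Need d with 257·d ≡ 1 (mod 70740). Apply the extended Euclidean algorithm:
70740 = 275×257 + 65
257 = 3×65 + 62
65 = 1×62 + 3
62 = 20×3 + 2
3 = 1×2 + 1
2 = 2×1 + 0
Back-substitute:
1 = 3 − 2
1 = −62 + 21·3
1 = 21·65 − 22·62
1 = −22·257 + 87·65
1 = 87·70740 − 23947·257
So 257·(-23947) ≡ 1 (mod 70740), hence d ≡ -23947 ≡ 46793 (mod 70740).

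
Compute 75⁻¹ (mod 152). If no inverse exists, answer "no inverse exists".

Extended Euclidean algorithm:
152 = 2·75 + 2
75 = 37·2 + 1
2 = 2·1 + 0
The gcd is 1. Working backward:
1 = 75 − 37·2
1 = −37·152 + 75·75
So 75·75 ≡ 1 (mod 152).

75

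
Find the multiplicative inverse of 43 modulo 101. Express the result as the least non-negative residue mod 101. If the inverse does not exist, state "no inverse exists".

47

Run Euclid on (101, 43):
101 = 2*43 + 15
43 = 2*15 + 13
15 = 1*13 + 2
13 = 6*2 + 1
2 = 2*1 + 0
The gcd is 1. Working backward:
1 = 13 − 6·2
1 = −6·15 + 7·13
1 = 7·43 − 20·15
1 = −20·101 + 47·43
So 43·47 ≡ 1 (mod 101).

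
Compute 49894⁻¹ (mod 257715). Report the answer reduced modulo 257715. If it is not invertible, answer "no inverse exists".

50449

Apply the Euclidean algorithm to 257715 and 49894:
257715 = 5×49894 + 8245
49894 = 6×8245 + 424
8245 = 19×424 + 189
424 = 2×189 + 46
189 = 4×46 + 5
46 = 9×5 + 1
5 = 5×1 + 0
Since gcd(49894, 257715) = 1, back-substitute to write 1 as a combination:
1 = 46 − 9·5
1 = −9·189 + 37·46
1 = 37·424 − 83·189
1 = −83·8245 + 1614·424
1 = 1614·49894 − 9767·8245
1 = −9767·257715 + 50449·49894
So 49894·50449 ≡ 1 (mod 257715).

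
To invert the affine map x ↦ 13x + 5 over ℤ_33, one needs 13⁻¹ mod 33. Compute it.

28

Run Euclid on (33, 13):
33 = 2*13 + 7
13 = 1*7 + 6
7 = 1*6 + 1
6 = 6*1 + 0
Since gcd(13, 33) = 1, back-substitute to write 1 as a combination:
1 = 7 − 6
1 = −13 + 2·7
1 = 2·33 − 5·13
Hence 13⁻¹ ≡ -5 ≡ 28 (mod 33).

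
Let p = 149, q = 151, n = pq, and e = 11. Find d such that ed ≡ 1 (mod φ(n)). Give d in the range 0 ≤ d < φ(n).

φ(n) = (p−1)(q−1) = 148·150 = 22200.
Need d with 11·d ≡ 1 (mod 22200). Apply the extended Euclidean algorithm:
22200 = 2018·11 + 2
11 = 5·2 + 1
2 = 2·1 + 0
Back-substitute:
1 = 11 − 5·2
1 = −5·22200 + 10091·11
So 11·10091 ≡ 1 (mod 22200), hence d = 10091.

10091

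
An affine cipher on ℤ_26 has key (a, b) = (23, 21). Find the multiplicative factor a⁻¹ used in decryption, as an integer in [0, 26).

17

Apply the Euclidean algorithm to 26 and 23:
26 = 1×23 + 3
23 = 7×3 + 2
3 = 1×2 + 1
2 = 2×1 + 0
Since gcd(23, 26) = 1, back-substitute to write 1 as a combination:
1 = 3 − 2
1 = −23 + 8·3
1 = 8·26 − 9·23
Thus 23·(-9) ≡ 1 (mod 26); reducing, -9 mod 26 = 17.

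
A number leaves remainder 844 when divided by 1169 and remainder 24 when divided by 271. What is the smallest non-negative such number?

Write x = 844 + 1169·k. Then 1169·k ≡ 24 − 844 ≡ 264 (mod 271).
Need 1169⁻¹ mod 271. Extended Euclid on (271, 85):
271 = 3*85 + 16
85 = 5*16 + 5
16 = 3*5 + 1
5 = 5*1 + 0
Back-substitute:
1 = 16 − 3·5
1 = −3·85 + 16·16
1 = 16·271 − 51·85
1169⁻¹ ≡ 220 (mod 271), so k ≡ 220·264 ≡ 86 (mod 271).
x = 844 + 1169·86 = 101378.

101378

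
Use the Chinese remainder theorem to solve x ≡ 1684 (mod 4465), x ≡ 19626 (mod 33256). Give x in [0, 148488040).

60645314

Write x = 1684 + 4465·k. Then 4465·k ≡ 19626 − 1684 ≡ 17942 (mod 33256).
Need 4465⁻¹ mod 33256. Extended Euclid on (33256, 4465):
33256 = 7×4465 + 2001
4465 = 2×2001 + 463
2001 = 4×463 + 149
463 = 3×149 + 16
149 = 9×16 + 5
16 = 3×5 + 1
5 = 5×1 + 0
Back-substitute:
1 = 16 − 3·5
1 = −3·149 + 28·16
1 = 28·463 − 87·149
1 = −87·2001 + 376·463
1 = 376·4465 − 839·2001
1 = −839·33256 + 6249·4465
4465⁻¹ ≡ 6249 (mod 33256), so k ≡ 6249·17942 ≡ 13582 (mod 33256).
x = 1684 + 4465·13582 = 60645314.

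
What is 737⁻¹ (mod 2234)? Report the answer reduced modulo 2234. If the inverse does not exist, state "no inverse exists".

97

gcd(2234, 737) by repeated division:
2234 = 3·737 + 23
737 = 32·23 + 1
23 = 23·1 + 0
The gcd is 1. Working backward:
1 = 737 − 32·23
1 = −32·2234 + 97·737
So 737·97 ≡ 1 (mod 2234).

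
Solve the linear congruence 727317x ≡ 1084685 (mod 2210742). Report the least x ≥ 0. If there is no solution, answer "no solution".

gcd(727317, 2210742):
2210742 = 3*727317 + 28791
727317 = 25*28791 + 7542
28791 = 3*7542 + 6165
7542 = 1*6165 + 1377
6165 = 4*1377 + 657
1377 = 2*657 + 63
657 = 10*63 + 27
63 = 2*27 + 9
27 = 3*9 + 0
gcd = 9, but 9 ∤ 1084685, so the congruence has no solution.

no solution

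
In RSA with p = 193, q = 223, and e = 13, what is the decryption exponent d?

φ(n) = (p−1)(q−1) = 192·222 = 42624.
Need d with 13·d ≡ 1 (mod 42624). Apply the extended Euclidean algorithm:
42624 = 3278*13 + 10
13 = 1*10 + 3
10 = 3*3 + 1
3 = 3*1 + 0
Back-substitute:
1 = 10 − 3·3
1 = −3·13 + 4·10
1 = 4·42624 − 13115·13
So 13·(-13115) ≡ 1 (mod 42624), hence d ≡ -13115 ≡ 29509 (mod 42624).

29509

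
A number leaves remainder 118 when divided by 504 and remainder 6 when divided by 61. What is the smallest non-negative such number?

Write x = 118 + 504·k. Then 504·k ≡ 6 − 118 ≡ 10 (mod 61).
Need 504⁻¹ mod 61. Extended Euclid on (61, 16):
61 = 3*16 + 13
16 = 1*13 + 3
13 = 4*3 + 1
3 = 3*1 + 0
Back-substitute:
1 = 13 − 4·3
1 = −4·16 + 5·13
1 = 5·61 − 19·16
504⁻¹ ≡ 42 (mod 61), so k ≡ 42·10 ≡ 54 (mod 61).
x = 118 + 504·54 = 27334.

27334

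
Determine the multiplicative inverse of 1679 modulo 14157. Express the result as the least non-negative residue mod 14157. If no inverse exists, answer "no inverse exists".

371

gcd(14157, 1679) by repeated division:
14157 = 8×1679 + 725
1679 = 2×725 + 229
725 = 3×229 + 38
229 = 6×38 + 1
38 = 38×1 + 0
gcd = 1, so the inverse exists. Back-substitute:
1 = 229 − 6·38
1 = −6·725 + 19·229
1 = 19·1679 − 44·725
1 = −44·14157 + 371·1679
So 1679·371 ≡ 1 (mod 14157).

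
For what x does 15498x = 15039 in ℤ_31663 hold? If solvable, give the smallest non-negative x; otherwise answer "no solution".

First find gcd(15498, 31663):
31663 = 2·15498 + 667
15498 = 23·667 + 157
667 = 4·157 + 39
157 = 4·39 + 1
39 = 39·1 + 0
gcd = 1, so a unique solution mod 31663 exists.
Back-substitute for the Bézout coefficients:
1 = 157 − 4·39
1 = −4·667 + 17·157
1 = 17·15498 − 395·667
1 = −395·31663 + 807·15498
So 15498·(807) ≡ 1 (mod 31663), giving 15498⁻¹ ≡ 807.
x ≡ 15498⁻¹·15039 ≡ 807·15039 ≡ 9544 (mod 31663).

9544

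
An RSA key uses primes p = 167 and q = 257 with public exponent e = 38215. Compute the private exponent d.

φ(n) = (p−1)(q−1) = 166·256 = 42496.
Need d with 38215·d ≡ 1 (mod 42496). Apply the extended Euclidean algorithm:
42496 = 1×38215 + 4281
38215 = 8×4281 + 3967
4281 = 1×3967 + 314
3967 = 12×314 + 199
314 = 1×199 + 115
199 = 1×115 + 84
115 = 1×84 + 31
84 = 2×31 + 22
31 = 1×22 + 9
22 = 2×9 + 4
9 = 2×4 + 1
4 = 4×1 + 0
Back-substitute:
1 = 9 − 2·4
1 = −2·22 + 5·9
1 = 5·31 − 7·22
1 = −7·84 + 19·31
1 = 19·115 − 26·84
1 = −26·199 + 45·115
1 = 45·314 − 71·199
1 = −71·3967 + 897·314
1 = 897·4281 − 968·3967
1 = −968·38215 + 8641·4281
1 = 8641·42496 − 9609·38215
So 38215·(-9609) ≡ 1 (mod 42496), hence d ≡ -9609 ≡ 32887 (mod 42496).

32887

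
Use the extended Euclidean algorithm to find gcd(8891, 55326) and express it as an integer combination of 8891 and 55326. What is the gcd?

1

Apply Euclid's algorithm to 55326 and 8891:
55326 = 6·8891 + 1980
8891 = 4·1980 + 971
1980 = 2·971 + 38
971 = 25·38 + 21
38 = 1·21 + 17
21 = 1·17 + 4
17 = 4·4 + 1
4 = 4·1 + 0
gcd(8891, 55326) = 1.
Working backward:
1 = 17 − 4·4
1 = −4·21 + 5·17
1 = 5·38 − 9·21
1 = −9·971 + 230·38
1 = 230·1980 − 469·971
1 = −469·8891 + 2106·1980
1 = 2106·55326 − 13105·8891
So 1 = (2106)·55326 + (-13105)·8891.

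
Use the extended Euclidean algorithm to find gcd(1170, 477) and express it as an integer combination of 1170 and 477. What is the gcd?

9

Apply Euclid's algorithm to 1170 and 477:
1170 = 2*477 + 216
477 = 2*216 + 45
216 = 4*45 + 36
45 = 1*36 + 9
36 = 4*9 + 0
gcd(1170, 477) = 9.
Working backward:
9 = 45 − 36
9 = −216 + 5·45
9 = 5·477 − 11·216
9 = −11·1170 + 27·477
So 9 = (-11)·1170 + (27)·477.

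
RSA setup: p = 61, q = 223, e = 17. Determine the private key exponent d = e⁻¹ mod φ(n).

11753

φ(n) = (p−1)(q−1) = 60·222 = 13320.
Need d with 17·d ≡ 1 (mod 13320). Apply the extended Euclidean algorithm:
13320 = 783·17 + 9
17 = 1·9 + 8
9 = 1·8 + 1
8 = 8·1 + 0
Back-substitute:
1 = 9 − 8
1 = −17 + 2·9
1 = 2·13320 − 1567·17
So 17·(-1567) ≡ 1 (mod 13320), hence d ≡ -1567 ≡ 11753 (mod 13320).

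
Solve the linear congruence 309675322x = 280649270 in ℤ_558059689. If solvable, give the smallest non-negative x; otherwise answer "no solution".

20338596

First find gcd(309675322, 558059689):
558059689 = 1*309675322 + 248384367
309675322 = 1*248384367 + 61290955
248384367 = 4*61290955 + 3220547
61290955 = 19*3220547 + 100562
3220547 = 32*100562 + 2563
100562 = 39*2563 + 605
2563 = 4*605 + 143
605 = 4*143 + 33
143 = 4*33 + 11
33 = 3*11 + 0
gcd = 11 and 11 | 280649270, so solutions exist. Divide through by 11: 28152302x ≡ 25513570 (mod 50732699).
Now find 28152302⁻¹ mod 50732699:
50732699 = 1·28152302 + 22580397
28152302 = 1·22580397 + 5571905
22580397 = 4·5571905 + 292777
5571905 = 19·292777 + 9142
292777 = 32·9142 + 233
9142 = 39·233 + 55
233 = 4·55 + 13
55 = 4·13 + 3
13 = 4·3 + 1
3 = 3·1 + 0
Back-substitute:
1 = 13 − 4·3
1 = −4·55 + 17·13
1 = 17·233 − 72·55
1 = −72·9142 + 2825·233
1 = 2825·292777 − 90472·9142
1 = −90472·5571905 + 1721793·292777
1 = 1721793·22580397 − 6977644·5571905
1 = −6977644·28152302 + 8699437·22580397
1 = 8699437·50732699 − 15677081·28152302
So 28152302·(-15677081) ≡ 1 (mod 50732699), i.e. 28152302⁻¹ ≡ 35055618.
Then x ≡ 35055618·25513570 ≡ 20338596 (mod 50732699); the smallest non-negative solution is x = 20338596.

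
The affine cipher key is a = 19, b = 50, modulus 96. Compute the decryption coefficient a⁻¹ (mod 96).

Run Euclid on (96, 19):
96 = 5*19 + 1
19 = 19*1 + 0
The gcd is 1. Working backward:
1 = 96 − 5·19
So 19·(-5) ≡ 1 (mod 96), and -5 ≡ 91 (mod 96).

91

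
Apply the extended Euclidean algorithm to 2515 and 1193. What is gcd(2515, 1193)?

Repeated division:
2515 = 2*1193 + 129
1193 = 9*129 + 32
129 = 4*32 + 1
32 = 32*1 + 0
gcd(2515, 1193) = 1.
Back-substituting:
1 = 129 − 4·32
1 = −4·1193 + 37·129
1 = 37·2515 − 78·1193
So 1 = (37)·2515 + (-78)·1193.

1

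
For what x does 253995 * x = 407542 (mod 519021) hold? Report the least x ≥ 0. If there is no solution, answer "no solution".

no solution

gcd(253995, 519021):
519021 = 2·253995 + 11031
253995 = 23·11031 + 282
11031 = 39·282 + 33
282 = 8·33 + 18
33 = 1·18 + 15
18 = 1·15 + 3
15 = 5·3 + 0
gcd = 3, but 3 ∤ 407542, so the congruence has no solution.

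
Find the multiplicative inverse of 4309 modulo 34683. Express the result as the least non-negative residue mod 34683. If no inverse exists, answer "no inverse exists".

Apply the Euclidean algorithm to 34683 and 4309:
34683 = 8·4309 + 211
4309 = 20·211 + 89
211 = 2·89 + 33
89 = 2·33 + 23
33 = 1·23 + 10
23 = 2·10 + 3
10 = 3·3 + 1
3 = 3·1 + 0
Since gcd(4309, 34683) = 1, back-substitute to write 1 as a combination:
1 = 10 − 3·3
1 = −3·23 + 7·10
1 = 7·33 − 10·23
1 = −10·89 + 27·33
1 = 27·211 − 64·89
1 = −64·4309 + 1307·211
1 = 1307·34683 − 10520·4309
Thus 4309·(-10520) ≡ 1 (mod 34683); reducing, -10520 mod 34683 = 24163.

24163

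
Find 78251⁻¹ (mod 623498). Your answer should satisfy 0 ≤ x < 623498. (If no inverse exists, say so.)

Run Euclid on (623498, 78251):
623498 = 7×78251 + 75741
78251 = 1×75741 + 2510
75741 = 30×2510 + 441
2510 = 5×441 + 305
441 = 1×305 + 136
305 = 2×136 + 33
136 = 4×33 + 4
33 = 8×4 + 1
4 = 4×1 + 0
gcd = 1, so the inverse exists. Back-substitute:
1 = 33 − 8·4
1 = −8·136 + 33·33
1 = 33·305 − 74·136
1 = −74·441 + 107·305
1 = 107·2510 − 609·441
1 = −609·75741 + 18377·2510
1 = 18377·78251 − 18986·75741
1 = −18986·623498 + 151279·78251
So 78251·151279 ≡ 1 (mod 623498).

151279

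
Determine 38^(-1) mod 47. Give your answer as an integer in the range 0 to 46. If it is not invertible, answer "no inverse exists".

Apply the Euclidean algorithm to 47 and 38:
47 = 1·38 + 9
38 = 4·9 + 2
9 = 4·2 + 1
2 = 2·1 + 0
Since gcd(38, 47) = 1, back-substitute to write 1 as a combination:
1 = 9 − 4·2
1 = −4·38 + 17·9
1 = 17·47 − 21·38
Hence 38⁻¹ ≡ -21 ≡ 26 (mod 47).

26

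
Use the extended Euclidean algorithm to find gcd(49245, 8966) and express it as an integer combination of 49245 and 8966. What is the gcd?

Repeated division:
49245 = 5×8966 + 4415
8966 = 2×4415 + 136
4415 = 32×136 + 63
136 = 2×63 + 10
63 = 6×10 + 3
10 = 3×3 + 1
3 = 3×1 + 0
gcd(49245, 8966) = 1.
Working backward:
1 = 10 − 3·3
1 = −3·63 + 19·10
1 = 19·136 − 41·63
1 = −41·4415 + 1331·136
1 = 1331·8966 − 2703·4415
1 = −2703·49245 + 14846·8966
So 1 = (-2703)·49245 + (14846)·8966.

1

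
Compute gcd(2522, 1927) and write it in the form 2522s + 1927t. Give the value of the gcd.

Apply Euclid's algorithm to 2522 and 1927:
2522 = 1*1927 + 595
1927 = 3*595 + 142
595 = 4*142 + 27
142 = 5*27 + 7
27 = 3*7 + 6
7 = 1*6 + 1
6 = 6*1 + 0
gcd(2522, 1927) = 1.
Back-substituting:
1 = 7 − 6
1 = −27 + 4·7
1 = 4·142 − 21·27
1 = −21·595 + 88·142
1 = 88·1927 − 285·595
1 = −285·2522 + 373·1927
So 1 = (-285)·2522 + (373)·1927.

1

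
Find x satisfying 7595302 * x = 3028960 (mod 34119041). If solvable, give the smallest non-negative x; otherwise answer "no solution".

746286

First find gcd(7595302, 34119041):
34119041 = 4*7595302 + 3737833
7595302 = 2*3737833 + 119636
3737833 = 31*119636 + 29117
119636 = 4*29117 + 3168
29117 = 9*3168 + 605
3168 = 5*605 + 143
605 = 4*143 + 33
143 = 4*33 + 11
33 = 3*11 + 0
gcd = 11 and 11 | 3028960, so solutions exist. Divide through by 11: 690482x ≡ 275360 (mod 3101731).
Now find 690482⁻¹ mod 3101731:
3101731 = 4×690482 + 339803
690482 = 2×339803 + 10876
339803 = 31×10876 + 2647
10876 = 4×2647 + 288
2647 = 9×288 + 55
288 = 5×55 + 13
55 = 4×13 + 3
13 = 4×3 + 1
3 = 3×1 + 0
Back-substitute:
1 = 13 − 4·3
1 = −4·55 + 17·13
1 = 17·288 − 89·55
1 = −89·2647 + 818·288
1 = 818·10876 − 3361·2647
1 = −3361·339803 + 105009·10876
1 = 105009·690482 − 213379·339803
1 = −213379·3101731 + 958525·690482
So 690482⁻¹ ≡ 958525 (mod 3101731).
Then x ≡ 958525·275360 ≡ 746286 (mod 3101731); the smallest non-negative solution is x = 746286.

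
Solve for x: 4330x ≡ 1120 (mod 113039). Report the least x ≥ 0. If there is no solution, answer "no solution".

7571

First find gcd(4330, 113039):
113039 = 26*4330 + 459
4330 = 9*459 + 199
459 = 2*199 + 61
199 = 3*61 + 16
61 = 3*16 + 13
16 = 1*13 + 3
13 = 4*3 + 1
3 = 3*1 + 0
gcd = 1, so a unique solution mod 113039 exists.
Back-substitute for the Bézout coefficients:
1 = 13 − 4·3
1 = −4·16 + 5·13
1 = 5·61 − 19·16
1 = −19·199 + 62·61
1 = 62·459 − 143·199
1 = −143·4330 + 1349·459
1 = 1349·113039 − 35217·4330
So 4330·(-35217) ≡ 1 (mod 113039), giving 4330⁻¹ ≡ 77822.
x ≡ 4330⁻¹·1120 ≡ 77822·1120 ≡ 7571 (mod 113039).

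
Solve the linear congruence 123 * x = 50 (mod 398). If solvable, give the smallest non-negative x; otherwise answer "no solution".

First find gcd(123, 398):
398 = 3×123 + 29
123 = 4×29 + 7
29 = 4×7 + 1
7 = 7×1 + 0
gcd = 1, so a unique solution mod 398 exists.
Back-substitute for the Bézout coefficients:
1 = 29 − 4·7
1 = −4·123 + 17·29
1 = 17·398 − 55·123
So 123·(-55) ≡ 1 (mod 398), giving 123⁻¹ ≡ 343.
x ≡ 123⁻¹·50 ≡ 343·50 ≡ 36 (mod 398).

36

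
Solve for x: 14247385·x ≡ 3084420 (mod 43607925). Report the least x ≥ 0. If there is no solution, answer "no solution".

3881622

First find gcd(14247385, 43607925):
43607925 = 3·14247385 + 865770
14247385 = 16·865770 + 395065
865770 = 2·395065 + 75640
395065 = 5·75640 + 16865
75640 = 4·16865 + 8180
16865 = 2·8180 + 505
8180 = 16·505 + 100
505 = 5·100 + 5
100 = 20·5 + 0
gcd = 5 and 5 | 3084420, so solutions exist. Divide through by 5: 2849477x ≡ 616884 (mod 8721585).
Now find 2849477⁻¹ mod 8721585:
8721585 = 3*2849477 + 173154
2849477 = 16*173154 + 79013
173154 = 2*79013 + 15128
79013 = 5*15128 + 3373
15128 = 4*3373 + 1636
3373 = 2*1636 + 101
1636 = 16*101 + 20
101 = 5*20 + 1
20 = 20*1 + 0
Back-substitute:
1 = 101 − 5·20
1 = −5·1636 + 81·101
1 = 81·3373 − 167·1636
1 = −167·15128 + 749·3373
1 = 749·79013 − 3912·15128
1 = −3912·173154 + 8573·79013
1 = 8573·2849477 − 141080·173154
1 = −141080·8721585 + 431813·2849477
So 2849477⁻¹ ≡ 431813 (mod 8721585).
Then x ≡ 431813·616884 ≡ 3881622 (mod 8721585); the smallest non-negative solution is x = 3881622.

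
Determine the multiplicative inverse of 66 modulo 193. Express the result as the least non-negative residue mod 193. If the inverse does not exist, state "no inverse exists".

gcd(193, 66) by repeated division:
193 = 2·66 + 61
66 = 1·61 + 5
61 = 12·5 + 1
5 = 5·1 + 0
gcd = 1, so the inverse exists. Back-substitute:
1 = 61 − 12·5
1 = −12·66 + 13·61
1 = 13·193 − 38·66
Hence 66⁻¹ ≡ -38 ≡ 155 (mod 193).

155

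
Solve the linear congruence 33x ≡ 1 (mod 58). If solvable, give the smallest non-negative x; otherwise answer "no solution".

First find gcd(33, 58):
58 = 1·33 + 25
33 = 1·25 + 8
25 = 3·8 + 1
8 = 8·1 + 0
gcd = 1, so a unique solution mod 58 exists.
Back-substitute for the Bézout coefficients:
1 = 25 − 3·8
1 = −3·33 + 4·25
1 = 4·58 − 7·33
So 33·(-7) ≡ 1 (mod 58), giving 33⁻¹ ≡ 51.
x ≡ 33⁻¹·1 ≡ 51·1 ≡ 51 (mod 58).

51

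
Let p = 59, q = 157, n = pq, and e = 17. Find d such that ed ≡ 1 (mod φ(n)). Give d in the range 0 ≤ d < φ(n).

2129

φ(n) = (p−1)(q−1) = 58·156 = 9048.
Need d with 17·d ≡ 1 (mod 9048). Apply the extended Euclidean algorithm:
9048 = 532×17 + 4
17 = 4×4 + 1
4 = 4×1 + 0
Back-substitute:
1 = 17 − 4·4
1 = −4·9048 + 2129·17
So 17·2129 ≡ 1 (mod 9048), hence d = 2129.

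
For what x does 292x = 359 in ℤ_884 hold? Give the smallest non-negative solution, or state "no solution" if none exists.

gcd(292, 884):
884 = 3·292 + 8
292 = 36·8 + 4
8 = 2·4 + 0
gcd = 4, but 4 ∤ 359, so the congruence has no solution.

no solution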